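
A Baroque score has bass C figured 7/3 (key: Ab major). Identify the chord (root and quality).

The figures 7/3 indicate a seventh chord in root position.
In root position the bass is the root, so the root is C.
The chord tones are C, Eb, G, Bb, giving C minor seventh.

C minor seventh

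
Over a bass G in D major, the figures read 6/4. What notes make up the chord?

G, C#, E

A fourth above G in this key is C#.
A sixth above G in this key is E.
Together with the bass G, this spells C# diminished in second inversion.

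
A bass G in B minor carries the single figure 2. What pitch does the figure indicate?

Counting 1 letter step above G lands on A; in B minor, that letter is A.

A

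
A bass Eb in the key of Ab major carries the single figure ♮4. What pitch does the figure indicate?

Counting 3 letter steps above Eb lands on A; in Ab major, that letter is Ab.
The ♮4 figure makes it natural, giving A.

A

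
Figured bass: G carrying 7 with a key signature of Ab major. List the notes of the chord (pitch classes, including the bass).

G, Bb, Db, F

The written figures 7 are shorthand for 7/5/3: the 5/3 are implied.
A third above G in this key is Bb.
A fifth above G in this key is Db.
A seventh above G in this key is F.
Together with the bass G, this spells G half-diminished seventh in root position.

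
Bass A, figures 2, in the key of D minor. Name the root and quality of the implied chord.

The figures 2 indicate a seventh chord in third inversion.
In third inversion the root lies a second above the bass: a second above A in D minor is Bb.
The chord tones are A, Bb, D, F, giving Bb major seventh.

Bb major seventh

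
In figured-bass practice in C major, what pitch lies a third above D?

F

Counting 2 letter steps above D lands on F; in C major, that letter is F.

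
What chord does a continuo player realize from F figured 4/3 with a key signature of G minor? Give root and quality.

Bb major seventh

The figures 4/3 indicate a seventh chord in second inversion.
In second inversion the root lies a fourth above the bass: a fourth above F in G minor is Bb.
The chord tones are F, A, Bb, D, giving Bb major seventh.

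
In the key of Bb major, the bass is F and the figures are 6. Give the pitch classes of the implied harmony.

F, A, D

The written figures 6 are shorthand for 6/3: the 3 is implied.
A third above F in this key is A.
A sixth above F in this key is D.
Together with the bass F, this spells D minor in first inversion.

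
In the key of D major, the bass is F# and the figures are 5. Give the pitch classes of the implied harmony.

The written figures 5 are shorthand for 5/3: the 3 is implied.
A third above F# in this key is A.
A fifth above F# in this key is C#.
Together with the bass F#, this spells F# minor in root position.

F#, A, C#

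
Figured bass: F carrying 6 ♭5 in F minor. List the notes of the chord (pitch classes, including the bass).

F, Ab, Cb, Db

The written figures 6 ♭5 are shorthand for 6/5/3: the 3 is implied.
A third above F in this key is Ab.
A fifth above F in this key is C, lowered to Cb by the flat.
A sixth above F in this key is Db.
Together with the bass F, this spells Db dominant seventh in first inversion.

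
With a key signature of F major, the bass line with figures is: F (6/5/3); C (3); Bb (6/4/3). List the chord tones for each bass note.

F (6/5/3): F, A, C, D.
C (5/3): C, E, G.
Bb (6/4/3): Bb, D, E, G.

F, A, C, D | C, E, G | Bb, D, E, G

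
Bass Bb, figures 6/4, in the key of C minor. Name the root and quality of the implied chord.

Eb major

The figures 6/4 indicate a triad in second inversion.
In second inversion the root lies a fourth above the bass: a fourth above Bb in C minor is Eb.
The chord tones are Bb, Eb, G, giving Eb major.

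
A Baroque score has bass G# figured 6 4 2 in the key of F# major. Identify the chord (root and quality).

A# minor seventh

The figures 6 4 2 indicate a seventh chord in third inversion.
In third inversion the root lies a second above the bass: a second above G# in F# major is A#.
The chord tones are G#, A#, C#, E#, giving A# minor seventh.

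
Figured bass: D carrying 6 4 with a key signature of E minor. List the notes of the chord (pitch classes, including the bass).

A fourth above D in this key is G.
A sixth above D in this key is B.
Together with the bass D, this spells G major in second inversion.

D, G, B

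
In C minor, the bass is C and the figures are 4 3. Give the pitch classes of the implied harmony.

The written figures 4 3 are shorthand for 6/4/3: the 6 is implied.
A third above C in this key is Eb.
A fourth above C in this key is F.
A sixth above C in this key is Ab.
Together with the bass C, this spells F minor seventh in second inversion.

C, Eb, F, Ab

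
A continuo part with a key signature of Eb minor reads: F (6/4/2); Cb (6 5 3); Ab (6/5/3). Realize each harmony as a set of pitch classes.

F (6/4/2): F, Gb, Bb, Db.
Cb (6/5/3): Cb, Eb, Gb, Ab.
Ab (6/5/3): Ab, Cb, Eb, F.

F, Gb, Bb, Db | Cb, Eb, Gb, Ab | Ab, Cb, Eb, F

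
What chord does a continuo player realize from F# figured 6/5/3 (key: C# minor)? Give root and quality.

D# half-diminished seventh

The figures 6/5/3 indicate a seventh chord in first inversion.
In first inversion the root lies a sixth above the bass: a sixth above F# in C# minor is D#.
The chord tones are F#, A, C#, D#, giving D# half-diminished seventh.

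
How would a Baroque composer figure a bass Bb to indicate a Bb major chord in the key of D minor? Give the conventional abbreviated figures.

no figures

Bb is the root of Bb major, so the chord is in root position.
A triad in root position is figured 5/3, conventionally abbreviated (no figures — root-position triad).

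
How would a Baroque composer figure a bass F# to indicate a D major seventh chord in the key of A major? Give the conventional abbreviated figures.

F# is the third of D major seventh, so the chord is in first inversion.
A seventh chord in first inversion is figured 6/5/3, conventionally abbreviated 6/5.

6/5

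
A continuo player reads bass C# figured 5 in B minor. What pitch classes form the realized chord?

The written figures 5 are shorthand for 5/3: the 3 is implied.
A third above C# in this key is E.
A fifth above C# in this key is G.
Together with the bass C#, this spells C# diminished in root position.

C#, E, G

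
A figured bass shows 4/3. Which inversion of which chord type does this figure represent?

4/3 is shorthand for 6/4/3.
Intervals of 6/4/3 above the bass form a seventh chord; the bass is the fifth, so this is second inversion.

seventh chord, second inversion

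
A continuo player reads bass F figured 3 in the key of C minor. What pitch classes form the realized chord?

F, Ab, C

The written figures 3 are shorthand for 5/3: the 5 is implied.
A third above F in this key is Ab.
A fifth above F in this key is C.
Together with the bass F, this spells F minor in root position.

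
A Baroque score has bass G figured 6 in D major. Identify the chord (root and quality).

E minor

The figures 6 indicate a triad in first inversion.
In first inversion the root lies a sixth above the bass: a sixth above G in D major is E.
The chord tones are G, B, E, giving E minor.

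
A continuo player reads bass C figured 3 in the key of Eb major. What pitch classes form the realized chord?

C, Eb, G

The written figures 3 are shorthand for 5/3: the 5 is implied.
A third above C in this key is Eb.
A fifth above C in this key is G.
Together with the bass C, this spells C minor in root position.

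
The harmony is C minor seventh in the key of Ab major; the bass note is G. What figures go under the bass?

4/3

G is the fifth of C minor seventh, so the chord is in second inversion.
A seventh chord in second inversion is figured 6/4/3, conventionally abbreviated 4/3.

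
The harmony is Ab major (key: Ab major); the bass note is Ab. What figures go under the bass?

no figures

Ab is the root of Ab major, so the chord is in root position.
A triad in root position is figured 5/3, conventionally abbreviated (no figures — root-position triad).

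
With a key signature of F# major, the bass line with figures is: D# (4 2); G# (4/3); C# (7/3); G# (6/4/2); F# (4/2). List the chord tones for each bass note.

D# (6/4/2): D#, E#, G#, B.
G# (6/4/3): G#, B, C#, E#.
C# (7/5/3): C#, E#, G#, B.
G# (6/4/2): G#, A#, C#, E#.
F# (6/4/2): F#, G#, B, D#.

D#, E#, G#, B | G#, B, C#, E# | C#, E#, G#, B | G#, A#, C#, E# | F#, G#, B, D#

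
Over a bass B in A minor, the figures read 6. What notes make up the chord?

The written figures 6 are shorthand for 6/3: the 3 is implied.
A third above B in this key is D.
A sixth above B in this key is G.
Together with the bass B, this spells G major in first inversion.

B, D, G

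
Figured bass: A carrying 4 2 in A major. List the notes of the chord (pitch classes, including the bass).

A, B, D, F#

The written figures 4 2 are shorthand for 6/4/2: the 6 is implied.
A second above A in this key is B.
A fourth above A in this key is D.
A sixth above A in this key is F#.
Together with the bass A, this spells B minor seventh in third inversion.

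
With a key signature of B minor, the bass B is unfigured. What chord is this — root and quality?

B minor

An unfigured bass indicates a triad in root position.
In root position the bass is the root, so the root is B.
The chord tones are B, D, F#, giving B minor.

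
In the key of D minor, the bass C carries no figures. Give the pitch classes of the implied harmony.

An unfigured bass implies 5/3.
A third above C in this key is E.
A fifth above C in this key is G.
Together with the bass C, this spells C major in root position.

C, E, G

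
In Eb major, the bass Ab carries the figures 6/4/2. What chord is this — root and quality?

The figures 6/4/2 indicate a seventh chord in third inversion.
In third inversion the root lies a second above the bass: a second above Ab in Eb major is Bb.
The chord tones are Ab, Bb, D, F, giving Bb dominant seventh.

Bb dominant seventh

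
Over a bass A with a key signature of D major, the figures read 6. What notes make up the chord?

The written figures 6 are shorthand for 6/3: the 3 is implied.
A third above A in this key is C#.
A sixth above A in this key is F#.
Together with the bass A, this spells F# minor in first inversion.

A, C#, F#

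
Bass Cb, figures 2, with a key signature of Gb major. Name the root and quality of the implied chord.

The figures 2 indicate a seventh chord in third inversion.
In third inversion the root lies a second above the bass: a second above Cb in Gb major is Db.
The chord tones are Cb, Db, F, Ab, giving Db dominant seventh.

Db dominant seventh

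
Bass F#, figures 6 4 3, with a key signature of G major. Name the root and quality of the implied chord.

The figures 6 4 3 indicate a seventh chord in second inversion.
In second inversion the root lies a fourth above the bass: a fourth above F# in G major is B.
The chord tones are F#, A, B, D, giving B minor seventh.

B minor seventh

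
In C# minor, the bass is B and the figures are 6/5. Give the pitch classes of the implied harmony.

The written figures 6/5 are shorthand for 6/5/3: the 3 is implied.
A third above B in this key is D#.
A fifth above B in this key is F#.
A sixth above B in this key is G#.
Together with the bass B, this spells G# minor seventh in first inversion.

B, D#, F#, G#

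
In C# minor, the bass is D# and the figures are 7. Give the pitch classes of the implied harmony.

D#, F#, A, C#

The written figures 7 are shorthand for 7/5/3: the 5/3 are implied.
A third above D# in this key is F#.
A fifth above D# in this key is A.
A seventh above D# in this key is C#.
Together with the bass D#, this spells D# half-diminished seventh in root position.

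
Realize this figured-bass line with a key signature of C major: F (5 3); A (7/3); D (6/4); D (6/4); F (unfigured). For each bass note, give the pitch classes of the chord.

F, A, C | A, C, E, G | D, G, B | D, G, B | F, A, C

F (5/3): F, A, C.
A (7/5/3): A, C, E, G.
D (6/4): D, G, B.
D (6/4): D, G, B.
F (5/3): F, A, C.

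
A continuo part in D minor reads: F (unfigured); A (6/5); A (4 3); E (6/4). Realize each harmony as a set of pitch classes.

F, A, C | A, C, E, F | A, C, D, F | E, A, C

F (5/3): F, A, C.
A (6/5/3): A, C, E, F.
A (6/4/3): A, C, D, F.
E (6/4): E, A, C.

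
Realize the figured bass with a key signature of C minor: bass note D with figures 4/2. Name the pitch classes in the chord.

D, Eb, G, Bb

The written figures 4/2 are shorthand for 6/4/2: the 6 is implied.
A second above D in this key is Eb.
A fourth above D in this key is G.
A sixth above D in this key is Bb.
Together with the bass D, this spells Eb major seventh in third inversion.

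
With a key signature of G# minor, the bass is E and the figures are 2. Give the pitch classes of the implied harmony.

E, F#, A#, C#

The written figures 2 are shorthand for 6/4/2: the 6/4 are implied.
A second above E in this key is F#.
A fourth above E in this key is A#.
A sixth above E in this key is C#.
Together with the bass E, this spells F# dominant seventh in third inversion.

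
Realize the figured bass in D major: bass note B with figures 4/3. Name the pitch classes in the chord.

B, D, E, G

The written figures 4/3 are shorthand for 6/4/3: the 6 is implied.
A third above B in this key is D.
A fourth above B in this key is E.
A sixth above B in this key is G.
Together with the bass B, this spells E minor seventh in second inversion.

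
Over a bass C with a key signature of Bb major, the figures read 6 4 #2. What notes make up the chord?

A second above C in this key is D, raised to D# by the sharp.
A fourth above C in this key is F.
A sixth above C in this key is A.

C, D#, F, A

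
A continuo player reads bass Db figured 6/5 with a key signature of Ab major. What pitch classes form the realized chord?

Db, F, Ab, Bb

The written figures 6/5 are shorthand for 6/5/3: the 3 is implied.
A third above Db in this key is F.
A fifth above Db in this key is Ab.
A sixth above Db in this key is Bb.
Together with the bass Db, this spells Bb minor seventh in first inversion.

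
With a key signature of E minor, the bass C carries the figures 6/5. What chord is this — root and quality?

A minor seventh

The figures 6/5 indicate a seventh chord in first inversion.
In first inversion the root lies a sixth above the bass: a sixth above C in E minor is A.
The chord tones are C, E, G, A, giving A minor seventh.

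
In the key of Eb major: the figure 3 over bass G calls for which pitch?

Bb

Counting 2 letter steps above G lands on B; in Eb major, that letter is Bb.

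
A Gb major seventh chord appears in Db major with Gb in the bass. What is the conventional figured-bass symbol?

7

Gb is the root of Gb major seventh, so the chord is in root position.
A seventh chord in root position is figured 7/5/3, conventionally abbreviated 7.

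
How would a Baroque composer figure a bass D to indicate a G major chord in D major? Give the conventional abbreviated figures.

D is the fifth of G major, so the chord is in second inversion.
A triad in second inversion is figured 6/4, conventionally abbreviated 6/4.

6/4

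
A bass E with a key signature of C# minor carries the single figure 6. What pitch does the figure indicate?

Counting 5 letter steps above E lands on C; in C# minor, that letter is C#.

C#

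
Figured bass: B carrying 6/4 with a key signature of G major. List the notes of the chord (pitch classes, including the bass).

A fourth above B in this key is E.
A sixth above B in this key is G.
Together with the bass B, this spells E minor in second inversion.

B, E, G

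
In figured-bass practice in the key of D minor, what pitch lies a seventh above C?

Bb

Counting 6 letter steps above C lands on B; in D minor, that letter is Bb.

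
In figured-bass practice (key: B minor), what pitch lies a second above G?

A

Counting 1 letter step above G lands on A; in B minor, that letter is A.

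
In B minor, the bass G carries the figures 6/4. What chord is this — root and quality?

The figures 6/4 indicate a triad in second inversion.
In second inversion the root lies a fourth above the bass: a fourth above G in B minor is C#.
The chord tones are G, C#, E, giving C# diminished.

C# diminished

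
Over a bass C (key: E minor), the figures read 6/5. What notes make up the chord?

C, E, G, A

The written figures 6/5 are shorthand for 6/5/3: the 3 is implied.
A third above C in this key is E.
A fifth above C in this key is G.
A sixth above C in this key is A.
Together with the bass C, this spells A minor seventh in first inversion.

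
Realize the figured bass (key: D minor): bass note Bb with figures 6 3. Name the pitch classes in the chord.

A third above Bb in this key is D.
A sixth above Bb in this key is G.
Together with the bass Bb, this spells G minor in first inversion.

Bb, D, G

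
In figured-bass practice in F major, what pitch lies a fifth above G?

Counting 4 letter steps above G lands on D; in F major, that letter is D.

D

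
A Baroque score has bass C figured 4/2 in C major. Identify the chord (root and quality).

D minor seventh

The figures 4/2 indicate a seventh chord in third inversion.
In third inversion the root lies a second above the bass: a second above C in C major is D.
The chord tones are C, D, F, A, giving D minor seventh.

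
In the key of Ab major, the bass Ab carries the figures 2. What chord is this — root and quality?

Bb minor seventh

The figures 2 indicate a seventh chord in third inversion.
In third inversion the root lies a second above the bass: a second above Ab in Ab major is Bb.
The chord tones are Ab, Bb, Db, F, giving Bb minor seventh.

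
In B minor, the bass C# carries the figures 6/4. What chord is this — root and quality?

The figures 6/4 indicate a triad in second inversion.
In second inversion the root lies a fourth above the bass: a fourth above C# in B minor is F#.
The chord tones are C#, F#, A, giving F# minor.

F# minor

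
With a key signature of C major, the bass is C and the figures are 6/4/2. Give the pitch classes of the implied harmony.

C, D, F, A

A second above C in this key is D.
A fourth above C in this key is F.
A sixth above C in this key is A.
Together with the bass C, this spells D minor seventh in third inversion.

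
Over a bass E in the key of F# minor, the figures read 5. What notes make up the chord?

E, G#, B

The written figures 5 are shorthand for 5/3: the 3 is implied.
A third above E in this key is G#.
A fifth above E in this key is B.
Together with the bass E, this spells E major in root position.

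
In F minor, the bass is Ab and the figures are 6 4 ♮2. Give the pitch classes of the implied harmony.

A second above Ab in this key is Bb, made natural (B) by the ♮ figure.
A fourth above Ab in this key is Db.
A sixth above Ab in this key is F.

Ab, B, Db, F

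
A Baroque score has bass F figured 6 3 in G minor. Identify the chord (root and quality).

D minor

The figures 6 3 indicate a triad in first inversion.
In first inversion the root lies a sixth above the bass: a sixth above F in G minor is D.
The chord tones are F, A, D, giving D minor.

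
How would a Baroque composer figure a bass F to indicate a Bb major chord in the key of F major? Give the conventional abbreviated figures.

F is the fifth of Bb major, so the chord is in second inversion.
A triad in second inversion is figured 6/4, conventionally abbreviated 6/4.

6/4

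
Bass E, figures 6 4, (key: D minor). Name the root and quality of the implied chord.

A minor

The figures 6 4 indicate a triad in second inversion.
In second inversion the root lies a fourth above the bass: a fourth above E in D minor is A.
The chord tones are E, A, C, giving A minor.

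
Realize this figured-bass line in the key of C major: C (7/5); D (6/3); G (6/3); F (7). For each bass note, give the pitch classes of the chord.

C (7/5/3): C, E, G, B.
D (6/3): D, F, B.
G (6/3): G, B, E.
F (7/5/3): F, A, C, E.

C, E, G, B | D, F, B | G, B, E | F, A, C, E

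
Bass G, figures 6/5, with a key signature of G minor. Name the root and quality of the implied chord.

Eb major seventh

The figures 6/5 indicate a seventh chord in first inversion.
In first inversion the root lies a sixth above the bass: a sixth above G in G minor is Eb.
The chord tones are G, Bb, D, Eb, giving Eb major seventh.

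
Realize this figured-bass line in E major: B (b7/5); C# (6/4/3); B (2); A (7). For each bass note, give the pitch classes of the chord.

B, D#, F#, Ab | C#, E, F#, A | B, C#, E, G# | A, C#, E, G#

B (b7/5/3): B, D#, F#, Ab.
C# (6/4/3): C#, E, F#, A.
B (6/4/2): B, C#, E, G#.
A (7/5/3): A, C#, E, G#.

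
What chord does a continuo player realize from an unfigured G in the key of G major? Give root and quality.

G major

An unfigured bass indicates a triad in root position.
In root position the bass is the root, so the root is G.
The chord tones are G, B, D, giving G major.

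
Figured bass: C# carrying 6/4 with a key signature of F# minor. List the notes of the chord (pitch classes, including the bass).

C#, F#, A

A fourth above C# in this key is F#.
A sixth above C# in this key is A.
Together with the bass C#, this spells F# minor in second inversion.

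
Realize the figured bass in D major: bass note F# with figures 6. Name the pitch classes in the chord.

The written figures 6 are shorthand for 6/3: the 3 is implied.
A third above F# in this key is A.
A sixth above F# in this key is D.
Together with the bass F#, this spells D major in first inversion.

F#, A, D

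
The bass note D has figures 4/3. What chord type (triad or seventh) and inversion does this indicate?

seventh chord, second inversion

4/3 is shorthand for 6/4/3.
Intervals of 6/4/3 above the bass form a seventh chord; the bass is the fifth, so this is second inversion.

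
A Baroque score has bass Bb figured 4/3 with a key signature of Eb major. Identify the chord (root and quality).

The figures 4/3 indicate a seventh chord in second inversion.
In second inversion the root lies a fourth above the bass: a fourth above Bb in Eb major is Eb.
The chord tones are Bb, D, Eb, G, giving Eb major seventh.

Eb major seventh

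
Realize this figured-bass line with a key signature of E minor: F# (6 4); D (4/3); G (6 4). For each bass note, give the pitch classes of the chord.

F#, B, D | D, F#, G, B | G, C, E

F# (6/4): F#, B, D.
D (6/4/3): D, F#, G, B.
G (6/4): G, C, E.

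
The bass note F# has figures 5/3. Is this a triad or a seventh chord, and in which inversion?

Intervals of 5/3 above the bass form a triad; the bass is the root, so this is root position.

triad, root position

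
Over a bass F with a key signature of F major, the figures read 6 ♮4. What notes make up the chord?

F, B, D

A fourth above F in this key is Bb, made natural (B) by the ♮ figure.
A sixth above F in this key is D.
Together with the bass F, this spells B diminished in second inversion.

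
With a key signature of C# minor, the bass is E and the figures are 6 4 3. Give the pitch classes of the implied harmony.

A third above E in this key is G#.
A fourth above E in this key is A.
A sixth above E in this key is C#.
Together with the bass E, this spells A major seventh in second inversion.

E, G#, A, C#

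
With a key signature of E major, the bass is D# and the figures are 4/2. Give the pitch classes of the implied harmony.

The written figures 4/2 are shorthand for 6/4/2: the 6 is implied.
A second above D# in this key is E.
A fourth above D# in this key is G#.
A sixth above D# in this key is B.
Together with the bass D#, this spells E major seventh in third inversion.

D#, E, G#, B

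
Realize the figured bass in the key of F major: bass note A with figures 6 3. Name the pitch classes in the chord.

A third above A in this key is C.
A sixth above A in this key is F.
Together with the bass A, this spells F major in first inversion.

A, C, F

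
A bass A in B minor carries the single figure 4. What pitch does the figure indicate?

Counting 3 letter steps above A lands on D; in B minor, that letter is D.

D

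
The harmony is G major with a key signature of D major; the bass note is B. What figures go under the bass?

B is the third of G major, so the chord is in first inversion.
A triad in first inversion is figured 6/3, conventionally abbreviated 6.

6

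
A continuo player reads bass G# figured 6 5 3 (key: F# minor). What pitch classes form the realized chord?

G#, B, D, E

A third above G# in this key is B.
A fifth above G# in this key is D.
A sixth above G# in this key is E.
Together with the bass G#, this spells E dominant seventh in first inversion.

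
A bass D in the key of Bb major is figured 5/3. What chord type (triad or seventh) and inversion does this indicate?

triad, root position

Intervals of 5/3 above the bass form a triad; the bass is the root, so this is root position.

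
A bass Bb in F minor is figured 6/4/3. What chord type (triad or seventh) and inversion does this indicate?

Intervals of 6/4/3 above the bass form a seventh chord; the bass is the fifth, so this is second inversion.

seventh chord, second inversion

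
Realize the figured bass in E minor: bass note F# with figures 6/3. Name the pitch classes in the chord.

A third above F# in this key is A.
A sixth above F# in this key is D.
Together with the bass F#, this spells D major in first inversion.

F#, A, D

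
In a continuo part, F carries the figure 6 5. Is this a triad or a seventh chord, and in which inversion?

6 5 is shorthand for 6/5/3.
Intervals of 6/5/3 above the bass form a seventh chord; the bass is the third, so this is first inversion.

seventh chord, first inversion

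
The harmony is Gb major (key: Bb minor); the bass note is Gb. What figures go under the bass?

no figures

Gb is the root of Gb major, so the chord is in root position.
A triad in root position is figured 5/3, conventionally abbreviated (no figures — root-position triad).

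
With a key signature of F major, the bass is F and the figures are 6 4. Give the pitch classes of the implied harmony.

F, Bb, D

A fourth above F in this key is Bb.
A sixth above F in this key is D.
Together with the bass F, this spells Bb major in second inversion.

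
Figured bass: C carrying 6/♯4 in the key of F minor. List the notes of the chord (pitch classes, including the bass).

A fourth above C in this key is F, raised to F# by the sharp.
A sixth above C in this key is Ab.

C, F#, Ab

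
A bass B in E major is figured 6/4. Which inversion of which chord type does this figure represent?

Intervals of 6/4 above the bass form a triad; the bass is the fifth, so this is second inversion.

triad, second inversion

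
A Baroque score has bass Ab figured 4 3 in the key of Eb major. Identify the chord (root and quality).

The figures 4 3 indicate a seventh chord in second inversion.
In second inversion the root lies a fourth above the bass: a fourth above Ab in Eb major is D.
The chord tones are Ab, C, D, F, giving D half-diminished seventh.

D half-diminished seventh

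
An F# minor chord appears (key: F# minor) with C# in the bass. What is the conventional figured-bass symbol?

6/4

C# is the fifth of F# minor, so the chord is in second inversion.
A triad in second inversion is figured 6/4, conventionally abbreviated 6/4.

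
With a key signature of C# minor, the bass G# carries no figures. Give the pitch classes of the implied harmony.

G#, B, D#

An unfigured bass implies 5/3.
A third above G# in this key is B.
A fifth above G# in this key is D#.
Together with the bass G#, this spells G# minor in root position.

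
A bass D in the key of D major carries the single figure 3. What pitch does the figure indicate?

F#

Counting 2 letter steps above D lands on F; in D major, that letter is F#.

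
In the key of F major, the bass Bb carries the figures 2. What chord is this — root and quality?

The figures 2 indicate a seventh chord in third inversion.
In third inversion the root lies a second above the bass: a second above Bb in F major is C.
The chord tones are Bb, C, E, G, giving C dominant seventh.

C dominant seventh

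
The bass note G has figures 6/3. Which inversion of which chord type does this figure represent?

Intervals of 6/3 above the bass form a triad; the bass is the third, so this is first inversion.

triad, first inversion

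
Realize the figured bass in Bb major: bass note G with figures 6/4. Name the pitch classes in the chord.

G, C, Eb

A fourth above G in this key is C.
A sixth above G in this key is Eb.
Together with the bass G, this spells C minor in second inversion.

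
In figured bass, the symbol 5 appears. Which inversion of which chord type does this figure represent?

triad, root position

5 is shorthand for 5/3.
Intervals of 5/3 above the bass form a triad; the bass is the root, so this is root position.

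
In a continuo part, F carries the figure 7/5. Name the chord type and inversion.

seventh chord, root position

7/5 is shorthand for 7/5/3.
Intervals of 7/5/3 above the bass form a seventh chord; the bass is the root, so this is root position.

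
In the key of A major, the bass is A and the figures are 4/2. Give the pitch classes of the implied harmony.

A, B, D, F#

The written figures 4/2 are shorthand for 6/4/2: the 6 is implied.
A second above A in this key is B.
A fourth above A in this key is D.
A sixth above A in this key is F#.
Together with the bass A, this spells B minor seventh in third inversion.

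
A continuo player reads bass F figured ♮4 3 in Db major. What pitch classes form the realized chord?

F, Ab, B, Db

The written figures ♮4 3 are shorthand for 6/4/3: the 6 is implied.
A third above F in this key is Ab.
A fourth above F in this key is Bb, made natural (B) by the ♮ figure.
A sixth above F in this key is Db.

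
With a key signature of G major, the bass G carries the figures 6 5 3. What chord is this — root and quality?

The figures 6 5 3 indicate a seventh chord in first inversion.
In first inversion the root lies a sixth above the bass: a sixth above G in G major is E.
The chord tones are G, B, D, E, giving E minor seventh.

E minor seventh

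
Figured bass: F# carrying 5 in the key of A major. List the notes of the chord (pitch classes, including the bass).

F#, A, C#

The written figures 5 are shorthand for 5/3: the 3 is implied.
A third above F# in this key is A.
A fifth above F# in this key is C#.
Together with the bass F#, this spells F# minor in root position.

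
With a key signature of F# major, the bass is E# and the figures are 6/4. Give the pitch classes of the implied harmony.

E#, A#, C#

A fourth above E# in this key is A#.
A sixth above E# in this key is C#.
Together with the bass E#, this spells A# minor in second inversion.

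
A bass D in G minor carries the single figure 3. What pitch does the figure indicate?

F

Counting 2 letter steps above D lands on F; in G minor, that letter is F.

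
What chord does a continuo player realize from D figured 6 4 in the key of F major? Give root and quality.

The figures 6 4 indicate a triad in second inversion.
In second inversion the root lies a fourth above the bass: a fourth above D in F major is G.
The chord tones are D, G, Bb, giving G minor.

G minor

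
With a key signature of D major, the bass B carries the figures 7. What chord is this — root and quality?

B minor seventh

The figures 7 indicate a seventh chord in root position.
In root position the bass is the root, so the root is B.
The chord tones are B, D, F#, A, giving B minor seventh.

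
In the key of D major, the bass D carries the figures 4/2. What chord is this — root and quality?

E minor seventh

The figures 4/2 indicate a seventh chord in third inversion.
In third inversion the root lies a second above the bass: a second above D in D major is E.
The chord tones are D, E, G, B, giving E minor seventh.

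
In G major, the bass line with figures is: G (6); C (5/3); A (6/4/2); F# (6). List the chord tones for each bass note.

G, B, E | C, E, G | A, B, D, F# | F#, A, D

G (6/3): G, B, E.
C (5/3): C, E, G.
A (6/4/2): A, B, D, F#.
F# (6/3): F#, A, D.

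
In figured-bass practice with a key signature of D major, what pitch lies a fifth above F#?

C#

Counting 4 letter steps above F# lands on C; in D major, that letter is C#.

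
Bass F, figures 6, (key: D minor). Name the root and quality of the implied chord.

D minor

The figures 6 indicate a triad in first inversion.
In first inversion the root lies a sixth above the bass: a sixth above F in D minor is D.
The chord tones are F, A, D, giving D minor.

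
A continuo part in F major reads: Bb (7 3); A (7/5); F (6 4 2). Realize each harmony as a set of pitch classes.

Bb, D, F, A | A, C, E, G | F, G, Bb, D

Bb (7/5/3): Bb, D, F, A.
A (7/5/3): A, C, E, G.
F (6/4/2): F, G, Bb, D.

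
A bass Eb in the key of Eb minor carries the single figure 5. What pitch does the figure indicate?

Bb

Counting 4 letter steps above Eb lands on B; in Eb minor, that letter is Bb.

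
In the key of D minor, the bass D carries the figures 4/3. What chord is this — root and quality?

G minor seventh

The figures 4/3 indicate a seventh chord in second inversion.
In second inversion the root lies a fourth above the bass: a fourth above D in D minor is G.
The chord tones are D, F, G, Bb, giving G minor seventh.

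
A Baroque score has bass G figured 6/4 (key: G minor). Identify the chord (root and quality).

The figures 6/4 indicate a triad in second inversion.
In second inversion the root lies a fourth above the bass: a fourth above G in G minor is C.
The chord tones are G, C, Eb, giving C minor.

C minor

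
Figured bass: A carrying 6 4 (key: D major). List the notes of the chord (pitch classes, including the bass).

A, D, F#

A fourth above A in this key is D.
A sixth above A in this key is F#.
Together with the bass A, this spells D major in second inversion.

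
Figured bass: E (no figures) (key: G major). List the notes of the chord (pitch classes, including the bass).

E, G, B

An unfigured bass implies 5/3.
A third above E in this key is G.
A fifth above E in this key is B.
Together with the bass E, this spells E minor in root position.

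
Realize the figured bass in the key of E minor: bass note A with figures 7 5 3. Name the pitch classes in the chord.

A, C, E, G

A third above A in this key is C.
A fifth above A in this key is E.
A seventh above A in this key is G.
Together with the bass A, this spells A minor seventh in root position.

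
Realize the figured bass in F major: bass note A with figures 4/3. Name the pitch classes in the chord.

The written figures 4/3 are shorthand for 6/4/3: the 6 is implied.
A third above A in this key is C.
A fourth above A in this key is D.
A sixth above A in this key is F.
Together with the bass A, this spells D minor seventh in second inversion.

A, C, D, F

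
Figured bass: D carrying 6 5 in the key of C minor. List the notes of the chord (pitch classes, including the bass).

The written figures 6 5 are shorthand for 6/5/3: the 3 is implied.
A third above D in this key is F.
A fifth above D in this key is Ab.
A sixth above D in this key is Bb.
Together with the bass D, this spells Bb dominant seventh in first inversion.

D, F, Ab, Bb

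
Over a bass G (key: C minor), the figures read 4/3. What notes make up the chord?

The written figures 4/3 are shorthand for 6/4/3: the 6 is implied.
A third above G in this key is Bb.
A fourth above G in this key is C.
A sixth above G in this key is Eb.
Together with the bass G, this spells C minor seventh in second inversion.

G, Bb, C, Eb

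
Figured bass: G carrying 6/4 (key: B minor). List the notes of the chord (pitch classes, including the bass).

A fourth above G in this key is C#.
A sixth above G in this key is E.
Together with the bass G, this spells C# diminished in second inversion.

G, C#, E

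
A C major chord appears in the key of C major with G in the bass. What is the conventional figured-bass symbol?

G is the fifth of C major, so the chord is in second inversion.
A triad in second inversion is figured 6/4, conventionally abbreviated 6/4.

6/4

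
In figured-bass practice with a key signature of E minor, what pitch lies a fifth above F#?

C

Counting 4 letter steps above F# lands on C; in E minor, that letter is C.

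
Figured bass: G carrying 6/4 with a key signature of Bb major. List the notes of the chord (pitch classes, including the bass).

A fourth above G in this key is C.
A sixth above G in this key is Eb.
Together with the bass G, this spells C minor in second inversion.

G, C, Eb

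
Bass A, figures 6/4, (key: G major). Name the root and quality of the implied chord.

The figures 6/4 indicate a triad in second inversion.
In second inversion the root lies a fourth above the bass: a fourth above A in G major is D.
The chord tones are A, D, F#, giving D major.

D major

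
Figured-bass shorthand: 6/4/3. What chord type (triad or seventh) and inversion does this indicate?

Intervals of 6/4/3 above the bass form a seventh chord; the bass is the fifth, so this is second inversion.

seventh chord, second inversion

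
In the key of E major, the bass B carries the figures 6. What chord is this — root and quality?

The figures 6 indicate a triad in first inversion.
In first inversion the root lies a sixth above the bass: a sixth above B in E major is G#.
The chord tones are B, D#, G#, giving G# minor.

G# minor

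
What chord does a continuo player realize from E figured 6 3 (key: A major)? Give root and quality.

The figures 6 3 indicate a triad in first inversion.
In first inversion the root lies a sixth above the bass: a sixth above E in A major is C#.
The chord tones are E, G#, C#, giving C# minor.

C# minor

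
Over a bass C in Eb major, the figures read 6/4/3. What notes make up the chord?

A third above C in this key is Eb.
A fourth above C in this key is F.
A sixth above C in this key is Ab.
Together with the bass C, this spells F minor seventh in second inversion.

C, Eb, F, Ab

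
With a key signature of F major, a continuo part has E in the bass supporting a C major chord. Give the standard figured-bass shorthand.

E is the third of C major, so the chord is in first inversion.
A triad in first inversion is figured 6/3, conventionally abbreviated 6.

6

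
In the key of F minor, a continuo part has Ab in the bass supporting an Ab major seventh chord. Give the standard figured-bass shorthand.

7

Ab is the root of Ab major seventh, so the chord is in root position.
A seventh chord in root position is figured 7/5/3, conventionally abbreviated 7.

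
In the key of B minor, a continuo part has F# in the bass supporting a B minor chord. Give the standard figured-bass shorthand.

F# is the fifth of B minor, so the chord is in second inversion.
A triad in second inversion is figured 6/4, conventionally abbreviated 6/4.

6/4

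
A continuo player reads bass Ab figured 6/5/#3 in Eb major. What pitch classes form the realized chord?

Ab, C#, Eb, F

A third above Ab in this key is C, raised to C# by the sharp.
A fifth above Ab in this key is Eb.
A sixth above Ab in this key is F.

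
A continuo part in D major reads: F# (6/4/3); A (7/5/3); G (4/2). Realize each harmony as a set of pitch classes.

F#, A, B, D | A, C#, E, G | G, A, C#, E

F# (6/4/3): F#, A, B, D.
A (7/5/3): A, C#, E, G.
G (6/4/2): G, A, C#, E.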